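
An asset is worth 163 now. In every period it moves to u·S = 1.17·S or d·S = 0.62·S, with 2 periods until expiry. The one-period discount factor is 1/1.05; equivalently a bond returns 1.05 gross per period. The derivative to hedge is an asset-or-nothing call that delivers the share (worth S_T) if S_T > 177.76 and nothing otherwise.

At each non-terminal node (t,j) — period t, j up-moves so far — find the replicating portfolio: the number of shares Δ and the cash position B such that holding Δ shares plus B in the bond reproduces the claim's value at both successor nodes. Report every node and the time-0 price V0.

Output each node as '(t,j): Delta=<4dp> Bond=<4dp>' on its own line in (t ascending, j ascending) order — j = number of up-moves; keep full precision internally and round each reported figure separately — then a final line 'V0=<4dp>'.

(0,0): Delta=1.8532 Bond=-178.3674
(1,0): Delta=0.0000 Bond=0.0000
(1,1): Delta=2.1273 Bond=-239.5516
V0=123.7064

The replicating-portfolio and risk-neutral prices coincide; use p* = (1.05−0.62)/(1.17−0.62) = 0.7818 for the latter.
Terminal payoffs: V(2,0)=0.0000, V(2,1)=0.0000, V(2,2)=223.1307
  t=1,j=0: stock 101.0600 → up 118.2402 (V=0.0000), down 62.6572 (V=0.0000). Price 0.0000; hedge Δ=0.0000, bond B=0.0000.
  t=1,j=1: stock 190.7100 → up 223.1307 (V=223.1307), down 118.2402 (V=0.0000). Price 166.1406; hedge Δ=2.1273, bond B=-239.5516.
  t=0,j=0: stock 163.0000 → up 190.7100 (V=166.1406), down 101.0600 (V=0.0000). Price 123.7064; hedge Δ=1.8532, bond B=-178.3674.
The time-0 hedge costs 123.7064, which is the no-arbitrage price.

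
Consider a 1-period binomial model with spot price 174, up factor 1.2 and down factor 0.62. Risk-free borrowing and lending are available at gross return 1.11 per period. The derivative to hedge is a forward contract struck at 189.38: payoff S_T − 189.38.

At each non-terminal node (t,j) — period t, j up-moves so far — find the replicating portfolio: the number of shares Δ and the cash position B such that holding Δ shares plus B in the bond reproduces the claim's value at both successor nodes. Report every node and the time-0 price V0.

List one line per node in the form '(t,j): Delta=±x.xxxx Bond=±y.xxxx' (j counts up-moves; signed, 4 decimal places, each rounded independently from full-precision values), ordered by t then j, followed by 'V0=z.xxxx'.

Under the risk-neutral measure, an up-move has probability p* = (R−d)/(u−d) = 0.8448 and values discount at R = 1.11.
Payoff layer (t=1): V(1,0)=-81.5000, V(1,1)=19.4200
Node (0,0) S=174.0000: V=(p*·19.4200+(1−p*)·-81.5000)/1.11=3.3874; Δ=(19.4200−-81.5000)/(208.8000−107.8800)=1.0000; B=V−Δ·S=-170.6126
Root portfolio cost Δ·174+B reproduces V0=3.3874.

(0,0): Delta=1.0000 Bond=-170.6126
V0=3.3874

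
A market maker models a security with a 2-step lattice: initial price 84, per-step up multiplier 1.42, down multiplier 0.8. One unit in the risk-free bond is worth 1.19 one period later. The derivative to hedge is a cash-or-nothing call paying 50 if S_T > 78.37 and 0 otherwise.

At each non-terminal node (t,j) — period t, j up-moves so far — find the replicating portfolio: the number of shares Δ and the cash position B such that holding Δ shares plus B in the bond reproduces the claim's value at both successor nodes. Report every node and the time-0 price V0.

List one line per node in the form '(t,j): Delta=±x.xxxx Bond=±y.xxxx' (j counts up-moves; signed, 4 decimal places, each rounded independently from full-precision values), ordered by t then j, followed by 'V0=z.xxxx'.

(0,0): Delta=0.2993 Bond=5.3091
(1,0): Delta=1.2001 Bond=-54.2152
(1,1): Delta=0.0000 Bond=42.0168
V0=30.4492

No-arbitrage ⇒ martingale measure with p* = (R−d)/(u−d) = 0.6290.
At expiry t=2: V(2,0)=0.0000, V(2,1)=50.0000, V(2,2)=50.0000
Node (1,0) S=67.2000: V=(p*·50.0000+(1−p*)·0.0000)/1.19=26.4299; Δ=(50.0000−0.0000)/(95.4240−53.7600)=1.2001; B=V−Δ·S=-54.2152
Node (1,1) S=119.2800: V=(p*·50.0000+(1−p*)·50.0000)/1.19=42.0168; Δ=(50.0000−50.0000)/(169.3776−95.4240)=0.0000; B=V−Δ·S=42.0168
Node (0,0) S=84.0000: V=(p*·42.0168+(1−p*)·26.4299)/1.19=30.4492; Δ=(42.0168−26.4299)/(119.2800−67.2000)=0.2993; B=V−Δ·S=5.3091
Root portfolio cost Δ·84+B reproduces V0=30.4492.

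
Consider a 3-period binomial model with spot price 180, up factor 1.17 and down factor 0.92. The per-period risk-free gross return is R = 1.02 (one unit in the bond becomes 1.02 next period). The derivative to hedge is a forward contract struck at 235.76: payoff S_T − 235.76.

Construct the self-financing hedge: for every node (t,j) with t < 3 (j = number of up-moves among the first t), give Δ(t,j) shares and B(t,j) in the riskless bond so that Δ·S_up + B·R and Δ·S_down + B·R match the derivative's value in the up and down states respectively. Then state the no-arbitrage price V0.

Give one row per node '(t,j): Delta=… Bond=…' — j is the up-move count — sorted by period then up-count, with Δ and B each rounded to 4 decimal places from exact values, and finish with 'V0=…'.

(0,0): Delta=1.0000 Bond=-222.1619
(1,0): Delta=1.0000 Bond=-226.6052
(1,1): Delta=1.0000 Bond=-226.6052
(2,0): Delta=1.0000 Bond=-231.1373
(2,1): Delta=1.0000 Bond=-231.1373
(2,2): Delta=1.0000 Bond=-231.1373
V0=-42.1619

Under the risk-neutral measure, an up-move has probability p* = (R−d)/(u−d) = 0.4000 and values discount at R = 1.02.
Terminal payoffs: V(3,0)=-95.5962, V(3,1)=-57.5082, V(3,2)=-9.0702, V(3,3)=52.5303
  t=2,j=0: stock 152.3520 → up 178.2518 (V=-57.5082), down 140.1638 (V=-95.5962). Price -78.7853; hedge Δ=1.0000, bond B=-231.1373.
  t=2,j=1: stock 193.7520 → up 226.6898 (V=-9.0702), down 178.2518 (V=-57.5082). Price -37.3853; hedge Δ=1.0000, bond B=-231.1373.
  t=2,j=2: stock 246.4020 → up 288.2903 (V=52.5303), down 226.6898 (V=-9.0702). Price 15.2647; hedge Δ=1.0000, bond B=-231.1373.
  t=1,j=0: stock 165.6000 → up 193.7520 (V=-37.3853), down 152.3520 (V=-78.7853). Price -61.0052; hedge Δ=1.0000, bond B=-226.6052.
  t=1,j=1: stock 210.6000 → up 246.4020 (V=15.2647), down 193.7520 (V=-37.3853). Price -16.0052; hedge Δ=1.0000, bond B=-226.6052.
  t=0,j=0: stock 180.0000 → up 210.6000 (V=-16.0052), down 165.6000 (V=-61.0052). Price -42.1619; hedge Δ=1.0000, bond B=-222.1619.
Root portfolio cost Δ·180+B reproduces V0=-42.1619.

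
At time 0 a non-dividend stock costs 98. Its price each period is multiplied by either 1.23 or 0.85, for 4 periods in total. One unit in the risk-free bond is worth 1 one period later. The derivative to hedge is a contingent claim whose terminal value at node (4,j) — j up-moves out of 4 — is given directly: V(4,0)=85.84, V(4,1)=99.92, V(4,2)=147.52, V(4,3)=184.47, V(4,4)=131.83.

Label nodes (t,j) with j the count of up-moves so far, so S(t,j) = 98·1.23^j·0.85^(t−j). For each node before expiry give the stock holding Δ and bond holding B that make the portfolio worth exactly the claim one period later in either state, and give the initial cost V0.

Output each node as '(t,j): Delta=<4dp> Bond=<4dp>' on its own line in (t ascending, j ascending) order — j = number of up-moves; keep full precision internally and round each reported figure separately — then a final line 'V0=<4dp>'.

(0,0): Delta=0.8321 Bond=46.1488
(1,0): Delta=1.0634 Bond=26.8851
(1,1): Delta=0.5871 Bond=75.6866
(2,0): Delta=1.0151 Bond=30.3062
(2,1): Delta=1.1146 Bond=21.6394
(2,2): Delta=0.0281 Bond=158.5590
(3,0): Delta=0.6157 Bond=54.3453
(3,1): Delta=1.4383 Bond=-6.5537
(3,2): Delta=0.7716 Bond=64.8687
(3,3): Delta=-0.7596 Bond=302.2174
V0=127.6983

Under the risk-neutral measure, an up-move has probability p* = (R−d)/(u−d) = 0.3947 and values discount at R = 1.
Terminal payoffs: V(4,0)=85.8400, V(4,1)=99.9200, V(4,2)=147.5200, V(4,3)=184.4700, V(4,4)=131.8300
Node (3,0) S=60.1842: V=(p*·99.9200+(1−p*)·85.8400)/1=91.3979; Δ=(99.9200−85.8400)/(74.0266−51.1566)=0.6157; B=V−Δ·S=54.3453
Node (3,1) S=87.0901: V=(p*·147.5200+(1−p*)·99.9200)/1=118.7095; Δ=(147.5200−99.9200)/(107.1209−74.0266)=1.4383; B=V−Δ·S=-6.5537
Node (3,2) S=126.0246: V=(p*·184.4700+(1−p*)·147.5200)/1=162.1055; Δ=(184.4700−147.5200)/(155.0102−107.1209)=0.7716; B=V−Δ·S=64.8687
Node (3,3) S=182.3650: V=(p*·131.8300+(1−p*)·184.4700)/1=163.6911; Δ=(131.8300−184.4700)/(224.3089−155.0102)=-0.7596; B=V−Δ·S=302.2174
Node (2,0) S=70.8050: V=(p*·118.7095+(1−p*)·91.3979)/1=102.1788; Δ=(118.7095−91.3979)/(87.0901−60.1842)=1.0151; B=V−Δ·S=30.3062
Node (2,1) S=102.4590: V=(p*·162.1055+(1−p*)·118.7095)/1=135.8395; Δ=(162.1055−118.7095)/(126.0246−87.0901)=1.1146; B=V−Δ·S=21.6394
Node (2,2) S=148.2642: V=(p*·163.6911+(1−p*)·162.1055)/1=162.7314; Δ=(163.6911−162.1055)/(182.3650−126.0246)=0.0281; B=V−Δ·S=158.5590
Node (1,0) S=83.3000: V=(p*·135.8395+(1−p*)·102.1788)/1=115.4659; Δ=(135.8395−102.1788)/(102.4590−70.8050)=1.0634; B=V−Δ·S=26.8851
Node (1,1) S=120.5400: V=(p*·162.7314+(1−p*)·135.8395)/1=146.4547; Δ=(162.7314−135.8395)/(148.2642−102.4590)=0.5871; B=V−Δ·S=75.6866
Node (0,0) S=98.0000: V=(p*·146.4547+(1−p*)·115.4659)/1=127.6983; Δ=(146.4547−115.4659)/(120.5400−83.3000)=0.8321; B=V−Δ·S=46.1488
Self-financing check: at every node Δ·S+B equals the discounted successor values.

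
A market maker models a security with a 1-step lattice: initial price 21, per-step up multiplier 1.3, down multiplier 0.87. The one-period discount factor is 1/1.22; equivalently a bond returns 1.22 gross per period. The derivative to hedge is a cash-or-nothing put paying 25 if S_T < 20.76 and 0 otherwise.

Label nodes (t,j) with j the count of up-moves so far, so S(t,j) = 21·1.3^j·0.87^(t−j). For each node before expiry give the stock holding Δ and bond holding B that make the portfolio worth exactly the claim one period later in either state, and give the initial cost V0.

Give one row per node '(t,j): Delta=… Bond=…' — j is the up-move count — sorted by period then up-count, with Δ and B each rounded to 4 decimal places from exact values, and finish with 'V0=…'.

(0,0): Delta=-2.7685 Bond=61.9520
V0=3.8124

The replicating-portfolio and risk-neutral prices coincide; use p* = (1.22−0.87)/(1.3−0.87) = 0.8140 for the latter.
At expiry t=1: V(1,0)=25.0000, V(1,1)=0.0000
  t=0,j=0: stock 21.0000 → up 27.3000 (V=0.0000), down 18.2700 (V=25.0000). Price 3.8124; hedge Δ=-2.7685, bond B=61.9520.
Check: Δ(0,0)·S0 + B(0,0) = 3.8124 = V0.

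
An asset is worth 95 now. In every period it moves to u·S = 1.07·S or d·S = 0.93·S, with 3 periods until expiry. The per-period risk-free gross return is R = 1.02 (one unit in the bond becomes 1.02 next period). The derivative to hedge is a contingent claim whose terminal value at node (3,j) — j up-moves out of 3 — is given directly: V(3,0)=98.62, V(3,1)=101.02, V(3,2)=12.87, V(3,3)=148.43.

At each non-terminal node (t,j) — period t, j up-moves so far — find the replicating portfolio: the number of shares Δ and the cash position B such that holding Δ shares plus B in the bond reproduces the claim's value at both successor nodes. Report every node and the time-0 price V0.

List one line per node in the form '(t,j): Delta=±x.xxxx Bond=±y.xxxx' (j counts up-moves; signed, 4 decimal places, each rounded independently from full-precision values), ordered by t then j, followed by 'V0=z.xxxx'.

(0,0): Delta=1.1455 Bond=-38.6480
(1,0): Delta=-4.4237 Bond=452.6196
(1,1): Delta=3.8347 Bond=-312.7768
(2,0): Delta=0.2086 Bond=81.0560
(2,1): Delta=-6.6605 Bond=673.1254
(2,2): Delta=8.9025 Bond=-870.2311
V0=70.1792

Under the risk-neutral measure, an up-move has probability p* = (R−d)/(u−d) = 0.6429 and values discount at R = 1.02.
Terminal values V(3,·): V(3,0)=98.6200, V(3,1)=101.0200, V(3,2)=12.8700, V(3,3)=148.4300
Node (2,0) S=82.1655: V=(p*·101.0200+(1−p*)·98.6200)/1.02=98.1989; Δ=(101.0200−98.6200)/(87.9171−76.4139)=0.2086; B=V−Δ·S=81.0560
Node (2,1) S=94.5345: V=(p*·12.8700+(1−p*)·101.0200)/1.02=43.4825; Δ=(12.8700−101.0200)/(101.1519−87.9171)=-6.6605; B=V−Δ·S=673.1254
Node (2,2) S=108.7655: V=(p*·148.4300+(1−p*)·12.8700)/1.02=98.0546; Δ=(148.4300−12.8700)/(116.3791−101.1519)=8.9025; B=V−Δ·S=-870.2311
Node (1,0) S=88.3500: V=(p*·43.4825+(1−p*)·98.1989)/1.02=61.7883; Δ=(43.4825−98.1989)/(94.5345−82.1655)=-4.4237; B=V−Δ·S=452.6196
Node (1,1) S=101.6500: V=(p*·98.0546+(1−p*)·43.4825)/1.02=77.0241; Δ=(98.0546−43.4825)/(108.7655−94.5345)=3.8347; B=V−Δ·S=-312.7768
Node (0,0) S=95.0000: V=(p*·77.0241+(1−p*)·61.7883)/1.02=70.1792; Δ=(77.0241−61.7883)/(101.6500−88.3500)=1.1455; B=V−Δ·S=-38.6480
Root portfolio cost Δ·95+B reproduces V0=70.1792.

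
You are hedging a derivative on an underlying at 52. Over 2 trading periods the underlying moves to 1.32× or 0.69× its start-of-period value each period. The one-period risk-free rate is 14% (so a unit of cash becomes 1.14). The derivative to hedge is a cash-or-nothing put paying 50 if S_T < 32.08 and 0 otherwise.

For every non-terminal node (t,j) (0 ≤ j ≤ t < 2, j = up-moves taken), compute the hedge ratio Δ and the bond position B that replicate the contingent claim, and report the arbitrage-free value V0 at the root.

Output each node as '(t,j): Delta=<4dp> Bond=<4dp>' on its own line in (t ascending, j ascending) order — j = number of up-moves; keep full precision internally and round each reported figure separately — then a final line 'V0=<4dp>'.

Since d<R<u, set p* = (R−d)/(u−d) = 0.7143; price each node as the discounted p*-expectation of its children.
Terminal payoffs: V(2,0)=50.0000, V(2,1)=0.0000, V(2,2)=0.0000
  t=1,j=0: stock 35.8800 → up 47.3616 (V=0.0000), down 24.7572 (V=50.0000). Price 12.5313; hedge Δ=-2.2120, bond B=91.8964.
  t=1,j=1: stock 68.6400 → up 90.6048 (V=0.0000), down 47.3616 (V=0.0000). Price 0.0000; hedge Δ=0.0000, bond B=0.0000.
  t=0,j=0: stock 52.0000 → up 68.6400 (V=0.0000), down 35.8800 (V=12.5313). Price 3.1407; hedge Δ=-0.3825, bond B=23.0317.
Each (Δ,B) replicates both successor values, so the strategy is self-financing and V0 is arbitrage-free.

(0,0): Delta=-0.3825 Bond=23.0317
(1,0): Delta=-2.2120 Bond=91.8964
(1,1): Delta=0.0000 Bond=0.0000
V0=3.1407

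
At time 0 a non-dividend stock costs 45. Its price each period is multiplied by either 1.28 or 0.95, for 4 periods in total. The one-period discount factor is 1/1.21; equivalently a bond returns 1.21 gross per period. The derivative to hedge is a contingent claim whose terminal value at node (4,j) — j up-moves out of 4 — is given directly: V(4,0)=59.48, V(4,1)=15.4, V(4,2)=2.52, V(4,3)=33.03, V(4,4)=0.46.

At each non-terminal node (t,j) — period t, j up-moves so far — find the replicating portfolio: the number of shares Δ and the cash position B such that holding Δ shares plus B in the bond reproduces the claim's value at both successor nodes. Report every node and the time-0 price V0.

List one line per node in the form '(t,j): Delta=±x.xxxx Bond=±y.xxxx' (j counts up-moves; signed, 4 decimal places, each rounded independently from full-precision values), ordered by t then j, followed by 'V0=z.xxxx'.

(0,0): Delta=-0.2154 Bond=16.6408
(1,0): Delta=0.6125 Bond=-15.2579
(1,1): Delta=-0.3809 Bond=29.6644
(2,0): Delta=-1.2024 Bond=55.2431
(2,1): Delta=0.9751 Bond=-38.3058
(2,2): Delta=-0.6518 Bond=55.8708
(3,0): Delta=-3.4621 Bond=154.0306
(3,1): Delta=-0.7508 Bond=43.3709
(3,2): Delta=1.3200 Bond=-70.5056
(3,3): Delta=-1.0458 Bond=104.7869
V0=6.9462

The replicating-portfolio and risk-neutral prices coincide; use p* = (1.21−0.95)/(1.28−0.95) = 0.7879 for the latter.
Terminal values V(4,·): V(4,0)=59.4800, V(4,1)=15.4000, V(4,2)=2.5200, V(4,3)=33.0300, V(4,4)=0.4600
Node (3,0) S=38.5819: V=(p*·15.4000+(1−p*)·59.4800)/1.21=20.4548; Δ=(15.4000−59.4800)/(49.3848−36.6528)=-3.4621; B=V−Δ·S=154.0306
Node (3,1) S=51.9840: V=(p*·2.5200+(1−p*)·15.4000)/1.21=4.3406; Δ=(2.5200−15.4000)/(66.5395−49.3848)=-0.7508; B=V−Δ·S=43.3709
Node (3,2) S=70.0416: V=(p*·33.0300+(1−p*)·2.5200)/1.21=21.9489; Δ=(33.0300−2.5200)/(89.6532−66.5395)=1.3200; B=V−Δ·S=-70.5056
Node (3,3) S=94.3718: V=(p*·0.4600+(1−p*)·33.0300)/1.21=6.0899; Δ=(0.4600−33.0300)/(120.7960−89.6532)=-1.0458; B=V−Δ·S=104.7869
Node (2,0) S=40.6125: V=(p*·4.3406+(1−p*)·20.4548)/1.21=6.4122; Δ=(4.3406−20.4548)/(51.9840−38.5819)=-1.2024; B=V−Δ·S=55.2431
Node (2,1) S=54.7200: V=(p*·21.9489+(1−p*)·4.3406)/1.21=15.0527; Δ=(21.9489−4.3406)/(70.0416−51.9840)=0.9751; B=V−Δ·S=-38.3058
Node (2,2) S=73.7280: V=(p*·6.0899+(1−p*)·21.9489)/1.21=7.8132; Δ=(6.0899−21.9489)/(94.3718−70.0416)=-0.6518; B=V−Δ·S=55.8708
Node (1,0) S=42.7500: V=(p*·15.0527+(1−p*)·6.4122)/1.21=10.9255; Δ=(15.0527−6.4122)/(54.7200−40.6125)=0.6125; B=V−Δ·S=-15.2579
Node (1,1) S=57.6000: V=(p*·7.8132+(1−p*)·15.0527)/1.21=7.7263; Δ=(7.8132−15.0527)/(73.7280−54.7200)=-0.3809; B=V−Δ·S=29.6644
Node (0,0) S=45.0000: V=(p*·7.7263+(1−p*)·10.9255)/1.21=6.9462; Δ=(7.7263−10.9255)/(57.6000−42.7500)=-0.2154; B=V−Δ·S=16.6408
Check: Δ(0,0)·S0 + B(0,0) = 6.9462 = V0.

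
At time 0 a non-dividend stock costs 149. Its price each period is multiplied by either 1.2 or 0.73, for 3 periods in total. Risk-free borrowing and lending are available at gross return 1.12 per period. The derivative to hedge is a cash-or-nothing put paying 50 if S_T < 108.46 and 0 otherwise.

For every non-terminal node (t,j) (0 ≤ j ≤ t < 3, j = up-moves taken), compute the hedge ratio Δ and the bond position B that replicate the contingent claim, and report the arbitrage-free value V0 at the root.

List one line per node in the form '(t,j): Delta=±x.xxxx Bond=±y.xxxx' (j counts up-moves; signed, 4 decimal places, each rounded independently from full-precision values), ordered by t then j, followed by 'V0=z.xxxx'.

(0,0): Delta=-0.1608 Bond=26.6989
(1,0): Delta=-0.7246 Bond=91.2316
(1,1): Delta=-0.0904 Bond=17.3225
(2,0): Delta=0.0000 Bond=44.6429
(2,1): Delta=-0.8150 Bond=113.9818
(2,2): Delta=0.0000 Bond=0.0000
V0=2.7423

Since d<R<u, set p* = (R−d)/(u−d) = 0.8298; price each node as the discounted p*-expectation of its children.
Payoff layer (t=3): V(3,0)=50.0000, V(3,1)=50.0000, V(3,2)=0.0000, V(3,3)=0.0000
Node (2,0) S=79.4021: V=(p*·50.0000+(1−p*)·50.0000)/1.12=44.6429; Δ=(50.0000−50.0000)/(95.2825−57.9635)=0.0000; B=V−Δ·S=44.6429
Node (2,1) S=130.5240: V=(p*·0.0000+(1−p*)·50.0000)/1.12=7.5988; Δ=(0.0000−50.0000)/(156.6288−95.2825)=-0.8150; B=V−Δ·S=113.9818
Node (2,2) S=214.5600: V=(p*·0.0000+(1−p*)·0.0000)/1.12=0.0000; Δ=(0.0000−0.0000)/(257.4720−156.6288)=0.0000; B=V−Δ·S=0.0000
Node (1,0) S=108.7700: V=(p*·7.5988+(1−p*)·44.6429)/1.12=12.4144; Δ=(7.5988−44.6429)/(130.5240−79.4021)=-0.7246; B=V−Δ·S=91.2316
Node (1,1) S=178.8000: V=(p*·0.0000+(1−p*)·7.5988)/1.12=1.1548; Δ=(0.0000−7.5988)/(214.5600−130.5240)=-0.0904; B=V−Δ·S=17.3225
Node (0,0) S=149.0000: V=(p*·1.1548+(1−p*)·12.4144)/1.12=2.7423; Δ=(1.1548−12.4144)/(178.8000−108.7700)=-0.1608; B=V−Δ·S=26.6989
Check: Δ(0,0)·S0 + B(0,0) = 2.7423 = V0.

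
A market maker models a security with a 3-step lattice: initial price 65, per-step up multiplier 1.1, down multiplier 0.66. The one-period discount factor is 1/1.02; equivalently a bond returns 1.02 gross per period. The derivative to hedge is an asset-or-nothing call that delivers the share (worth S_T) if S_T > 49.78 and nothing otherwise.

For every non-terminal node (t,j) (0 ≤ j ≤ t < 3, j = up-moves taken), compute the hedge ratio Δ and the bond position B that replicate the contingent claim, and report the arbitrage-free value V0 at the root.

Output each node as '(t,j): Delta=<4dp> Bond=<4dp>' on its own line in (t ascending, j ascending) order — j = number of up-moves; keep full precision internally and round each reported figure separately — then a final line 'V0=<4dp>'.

(0,0): Delta=1.2976 Bond=-21.8298
(1,0): Delta=2.2059 Bond=-61.2327
(1,1): Delta=1.1765 Bond=-13.6073
(2,0): Delta=0.0000 Bond=0.0000
(2,1): Delta=2.5000 Bond=-76.3368
(2,2): Delta=1.0000 Bond=0.0000
V0=62.5127

Under the risk-neutral measure, an up-move has probability p* = (R−d)/(u−d) = 0.8182 and values discount at R = 1.02.
At expiry t=3: V(3,0)=0.0000, V(3,1)=0.0000, V(3,2)=51.9090, V(3,3)=86.5150
  t=2,j=0: stock 28.3140 → up 31.1454 (V=0.0000), down 18.6872 (V=0.0000). Price 0.0000; hedge Δ=0.0000, bond B=0.0000.
  t=2,j=1: stock 47.1900 → up 51.9090 (V=51.9090), down 31.1454 (V=0.0000). Price 41.6382; hedge Δ=2.5000, bond B=-76.3368.
  t=2,j=2: stock 78.6500 → up 86.5150 (V=86.5150), down 51.9090 (V=51.9090). Price 78.6500; hedge Δ=1.0000, bond B=0.0000.
  t=1,j=0: stock 42.9000 → up 47.1900 (V=41.6382), down 28.3140 (V=0.0000). Price 33.3997; hedge Δ=2.2059, bond B=-61.2327.
  t=1,j=1: stock 71.5000 → up 78.6500 (V=78.6500), down 47.1900 (V=41.6382). Price 70.5104; hedge Δ=1.1765, bond B=-13.6073.
  t=0,j=0: stock 65.0000 → up 71.5000 (V=70.5104), down 42.9000 (V=33.3997). Price 62.5127; hedge Δ=1.2976, bond B=-21.8298.
Each (Δ,B) replicates both successor values, so the strategy is self-financing and V0 is arbitrage-free.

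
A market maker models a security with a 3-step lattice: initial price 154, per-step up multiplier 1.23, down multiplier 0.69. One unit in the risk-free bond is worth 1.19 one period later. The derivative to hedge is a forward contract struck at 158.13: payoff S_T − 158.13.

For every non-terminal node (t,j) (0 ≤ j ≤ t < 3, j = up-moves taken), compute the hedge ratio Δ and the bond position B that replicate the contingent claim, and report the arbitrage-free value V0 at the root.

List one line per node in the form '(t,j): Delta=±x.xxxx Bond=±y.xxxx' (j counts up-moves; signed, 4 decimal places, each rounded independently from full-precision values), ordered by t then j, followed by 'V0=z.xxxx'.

(0,0): Delta=1.0000 Bond=-93.8368
(1,0): Delta=1.0000 Bond=-111.6658
(1,1): Delta=1.0000 Bond=-111.6658
(2,0): Delta=1.0000 Bond=-132.8824
(2,1): Delta=1.0000 Bond=-132.8824
(2,2): Delta=1.0000 Bond=-132.8824
V0=60.1632

The replicating-portfolio and risk-neutral prices coincide; use p* = (1.19−0.69)/(1.23−0.69) = 0.9259 for the latter.
Terminal payoffs: V(3,0)=-107.5396, V(3,1)=-67.9471, V(3,2)=2.6308, V(3,3)=128.4435
  t=2,j=0: stock 73.3194 → up 90.1829 (V=-67.9471), down 50.5904 (V=-107.5396). Price -59.5630; hedge Δ=1.0000, bond B=-132.8824.
  t=2,j=1: stock 130.6998 → up 160.7608 (V=2.6308), down 90.1829 (V=-67.9471). Price -2.1826; hedge Δ=1.0000, bond B=-132.8824.
  t=2,j=2: stock 232.9866 → up 286.5735 (V=128.4435), down 160.7608 (V=2.6308). Price 100.1042; hedge Δ=1.0000, bond B=-132.8824.
  t=1,j=0: stock 106.2600 → up 130.6998 (V=-2.1826), down 73.3194 (V=-59.5630). Price -5.4058; hedge Δ=1.0000, bond B=-111.6658.
  t=1,j=1: stock 189.4200 → up 232.9866 (V=100.1042), down 130.6998 (V=-2.1826). Price 77.7542; hedge Δ=1.0000, bond B=-111.6658.
  t=0,j=0: stock 154.0000 → up 189.4200 (V=77.7542), down 106.2600 (V=-5.4058). Price 60.1632; hedge Δ=1.0000, bond B=-93.8368.
Each (Δ,B) replicates both successor values, so the strategy is self-financing and V0 is arbitrage-free.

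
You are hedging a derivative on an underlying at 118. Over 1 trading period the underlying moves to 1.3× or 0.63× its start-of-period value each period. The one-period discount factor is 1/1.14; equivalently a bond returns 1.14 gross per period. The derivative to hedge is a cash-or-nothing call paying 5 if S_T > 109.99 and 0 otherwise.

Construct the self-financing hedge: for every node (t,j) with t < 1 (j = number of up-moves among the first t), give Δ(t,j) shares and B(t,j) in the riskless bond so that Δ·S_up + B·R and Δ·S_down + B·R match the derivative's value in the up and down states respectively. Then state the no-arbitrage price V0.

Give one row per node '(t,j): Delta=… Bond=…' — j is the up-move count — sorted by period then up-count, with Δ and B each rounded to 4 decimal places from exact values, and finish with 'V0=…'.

Since d<R<u, set p* = (R−d)/(u−d) = 0.7612; price each node as the discounted p*-expectation of its children.
Terminal values V(1,·): V(1,0)=0.0000, V(1,1)=5.0000
  t=0,j=0: stock 118.0000 → up 153.4000 (V=5.0000), down 74.3400 (V=0.0000). Price 3.3386; hedge Δ=0.0632, bond B=-4.1241.
The time-0 hedge costs 3.3386, which is the no-arbitrage price.

(0,0): Delta=0.0632 Bond=-4.1241
V0=3.3386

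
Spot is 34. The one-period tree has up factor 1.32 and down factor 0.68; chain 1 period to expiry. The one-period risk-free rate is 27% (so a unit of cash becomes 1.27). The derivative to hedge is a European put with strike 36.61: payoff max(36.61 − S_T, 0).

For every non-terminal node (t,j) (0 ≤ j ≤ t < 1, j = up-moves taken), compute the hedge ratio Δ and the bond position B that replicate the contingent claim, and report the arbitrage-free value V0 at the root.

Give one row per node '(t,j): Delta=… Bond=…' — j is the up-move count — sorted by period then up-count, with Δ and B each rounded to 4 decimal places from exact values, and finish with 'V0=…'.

The replicating-portfolio and risk-neutral prices coincide; use p* = (1.27−0.68)/(1.32−0.68) = 0.9219 for the latter.
At expiry t=1: V(1,0)=13.4900, V(1,1)=0.0000
Node (0,0) S=34.0000: V=(p*·0.0000+(1−p*)·13.4900)/1.27=0.8298; Δ=(0.0000−13.4900)/(44.8800−23.1200)=-0.6199; B=V−Δ·S=21.9080
Self-financing check: at every node Δ·S+B equals the discounted successor values.

(0,0): Delta=-0.6199 Bond=21.9080
V0=0.8298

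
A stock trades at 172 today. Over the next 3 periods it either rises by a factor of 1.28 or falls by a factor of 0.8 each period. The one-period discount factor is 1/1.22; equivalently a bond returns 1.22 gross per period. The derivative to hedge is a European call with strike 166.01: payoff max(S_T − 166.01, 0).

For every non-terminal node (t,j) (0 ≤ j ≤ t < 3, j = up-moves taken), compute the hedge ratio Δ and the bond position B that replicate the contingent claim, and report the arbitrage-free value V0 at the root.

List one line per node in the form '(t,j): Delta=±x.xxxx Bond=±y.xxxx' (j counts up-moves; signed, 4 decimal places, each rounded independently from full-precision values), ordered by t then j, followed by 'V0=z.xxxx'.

(0,0): Delta=0.9486 Bond=-81.9287
(1,0): Delta=0.6454 Bond=-58.2332
(1,1): Delta=0.9757 Bond=-105.9129
(2,0): Delta=0.0000 Bond=0.0000
(2,1): Delta=0.7030 Bond=-81.1938
(2,2): Delta=1.0000 Bond=-136.0738
V0=81.2281

Risk-neutral probability p* = (R−d)/(u−d) = (1.22−0.8)/(1.28−0.8) = 0.8750.
At expiry t=3: V(3,0)=0.0000, V(3,1)=0.0000, V(3,2)=59.4338, V(3,3)=194.7001
(2,0): S=110.0800. Δ = (V_up−V_dn)/(S_up−S_dn) = (0.0000−0.0000)/(140.9024−88.0640) = 0.0000. V = [p*·0.0000 + (1−p*)·0.0000]/1.22 = 0.0000. B = V − Δ·S = 0.0000.
(2,1): S=176.1280. Δ = (V_up−V_dn)/(S_up−S_dn) = (59.4338−0.0000)/(225.4438−140.9024) = 0.7030. V = [p*·59.4338 + (1−p*)·0.0000]/1.22 = 42.6267. B = V − Δ·S = -81.1938.
(2,2): S=281.8048. Δ = (V_up−V_dn)/(S_up−S_dn) = (194.7001−59.4338)/(360.7101−225.4438) = 1.0000. V = [p*·194.7001 + (1−p*)·59.4338]/1.22 = 145.7310. B = V − Δ·S = -136.0738.
(1,0): S=137.6000. Δ = (V_up−V_dn)/(S_up−S_dn) = (42.6267−0.0000)/(176.1280−110.0800) = 0.6454. V = [p*·42.6267 + (1−p*)·0.0000]/1.22 = 30.5724. B = V − Δ·S = -58.2332.
(1,1): S=220.1600. Δ = (V_up−V_dn)/(S_up−S_dn) = (145.7310−42.6267)/(281.8048−176.1280) = 0.9757. V = [p*·145.7310 + (1−p*)·42.6267]/1.22 = 108.8877. B = V − Δ·S = -105.9129.
(0,0): S=172.0000. Δ = (V_up−V_dn)/(S_up−S_dn) = (108.8877−30.5724)/(220.1600−137.6000) = 0.9486. V = [p*·108.8877 + (1−p*)·30.5724]/1.22 = 81.2281. B = V − Δ·S = -81.9287.
Self-financing check: at every node Δ·S+B equals the discounted successor values.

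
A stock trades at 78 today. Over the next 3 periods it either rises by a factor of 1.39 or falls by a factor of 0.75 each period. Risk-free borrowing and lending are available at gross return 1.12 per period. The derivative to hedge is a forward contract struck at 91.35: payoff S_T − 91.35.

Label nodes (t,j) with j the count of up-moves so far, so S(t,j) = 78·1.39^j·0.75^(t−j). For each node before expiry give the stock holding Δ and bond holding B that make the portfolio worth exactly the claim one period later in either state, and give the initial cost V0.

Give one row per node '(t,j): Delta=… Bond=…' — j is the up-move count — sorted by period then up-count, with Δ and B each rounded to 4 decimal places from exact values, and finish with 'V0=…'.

(0,0): Delta=1.0000 Bond=-65.0211
(1,0): Delta=1.0000 Bond=-72.8237
(1,1): Delta=1.0000 Bond=-72.8237
(2,0): Delta=1.0000 Bond=-81.5625
(2,1): Delta=1.0000 Bond=-81.5625
(2,2): Delta=1.0000 Bond=-81.5625
V0=12.9789

The replicating-portfolio and risk-neutral prices coincide; use p* = (1.12−0.75)/(1.39−0.75) = 0.5781 for the latter.
Payoff layer (t=3): V(3,0)=-58.4437, V(3,1)=-30.3638, V(3,2)=21.6778, V(3,3)=118.1283
  t=2,j=0: stock 43.8750 → up 60.9862 (V=-30.3638), down 32.9062 (V=-58.4437). Price -37.6875; hedge Δ=1.0000, bond B=-81.5625.
  t=2,j=1: stock 81.3150 → up 113.0278 (V=21.6778), down 60.9862 (V=-30.3638). Price -0.2475; hedge Δ=1.0000, bond B=-81.5625.
  t=2,j=2: stock 150.7038 → up 209.4783 (V=118.1283), down 113.0278 (V=21.6778). Price 69.1413; hedge Δ=1.0000, bond B=-81.5625.
  t=1,j=0: stock 58.5000 → up 81.3150 (V=-0.2475), down 43.8750 (V=-37.6875). Price -14.3237; hedge Δ=1.0000, bond B=-72.8237.
  t=1,j=1: stock 108.4200 → up 150.7038 (V=69.1413), down 81.3150 (V=-0.2475). Price 35.5963; hedge Δ=1.0000, bond B=-72.8237.
  t=0,j=0: stock 78.0000 → up 108.4200 (V=35.5963), down 58.5000 (V=-14.3237). Price 12.9789; hedge Δ=1.0000, bond B=-65.0211.
Root portfolio cost Δ·78+B reproduces V0=12.9789.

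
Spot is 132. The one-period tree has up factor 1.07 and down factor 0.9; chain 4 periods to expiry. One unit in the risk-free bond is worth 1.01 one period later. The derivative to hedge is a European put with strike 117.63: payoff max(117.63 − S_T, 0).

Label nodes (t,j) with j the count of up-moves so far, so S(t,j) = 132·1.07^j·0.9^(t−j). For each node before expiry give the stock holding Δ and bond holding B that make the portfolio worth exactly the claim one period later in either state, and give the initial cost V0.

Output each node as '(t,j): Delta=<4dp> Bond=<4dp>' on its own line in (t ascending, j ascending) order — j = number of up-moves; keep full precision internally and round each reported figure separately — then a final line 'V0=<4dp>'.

(0,0): Delta=-0.1845 Bond=26.4200
(1,0): Delta=-0.4241 Bond=55.1442
(1,1): Delta=-0.0746 Bond=11.1606
(2,0): Delta=-0.8314 Bond=99.2514
(2,1): Delta=-0.2372 Bond=31.9380
(2,2): Delta=0.0000 Bond=0.0000
(3,0): Delta=-1.0000 Bond=116.4653
(3,1): Delta=-0.7541 Bond=91.3958
(3,2): Delta=0.0000 Bond=0.0000
(3,3): Delta=0.0000 Bond=0.0000
V0=2.0664

Under the risk-neutral measure, an up-move has probability p* = (R−d)/(u−d) = 0.6471 and values discount at R = 1.01.
Terminal payoffs: V(4,0)=31.0248, V(4,1)=14.6660, V(4,2)=0.0000, V(4,3)=0.0000, V(4,4)=0.0000
  t=3,j=0: stock 96.2280 → up 102.9640 (V=14.6660), down 86.6052 (V=31.0248). Price 20.2373; hedge Δ=-1.0000, bond B=116.4653.
  t=3,j=1: stock 114.4044 → up 122.4127 (V=0.0000), down 102.9640 (V=14.6660). Price 5.1250; hedge Δ=-0.7541, bond B=91.3958.
  t=3,j=2: stock 136.0141 → up 145.5351 (V=0.0000), down 122.4127 (V=0.0000). Price 0.0000; hedge Δ=0.0000, bond B=0.0000.
  t=3,j=3: stock 161.7057 → up 173.0251 (V=0.0000), down 145.5351 (V=0.0000). Price 0.0000; hedge Δ=0.0000, bond B=0.0000.
  t=2,j=0: stock 106.9200 → up 114.4044 (V=5.1250), down 96.2280 (V=20.2373). Price 10.3552; hedge Δ=-0.8314, bond B=99.2514.
  t=2,j=1: stock 127.1160 → up 136.0141 (V=0.0000), down 114.4044 (V=5.1250). Price 1.7909; hedge Δ=-0.2372, bond B=31.9380.
  t=2,j=2: stock 151.1268 → up 161.7057 (V=0.0000), down 136.0141 (V=0.0000). Price 0.0000; hedge Δ=0.0000, bond B=0.0000.
  t=1,j=0: stock 118.8000 → up 127.1160 (V=1.7909), down 106.9200 (V=10.3552). Price 4.7659; hedge Δ=-0.4241, bond B=55.1442.
  t=1,j=1: stock 141.2400 → up 151.1268 (V=0.0000), down 127.1160 (V=1.7909). Price 0.6258; hedge Δ=-0.0746, bond B=11.1606.
  t=0,j=0: stock 132.0000 → up 141.2400 (V=0.6258), down 118.8000 (V=4.7659). Price 2.0664; hedge Δ=-0.1845, bond B=26.4200.
Each (Δ,B) replicates both successor values, so the strategy is self-financing and V0 is arbitrage-free.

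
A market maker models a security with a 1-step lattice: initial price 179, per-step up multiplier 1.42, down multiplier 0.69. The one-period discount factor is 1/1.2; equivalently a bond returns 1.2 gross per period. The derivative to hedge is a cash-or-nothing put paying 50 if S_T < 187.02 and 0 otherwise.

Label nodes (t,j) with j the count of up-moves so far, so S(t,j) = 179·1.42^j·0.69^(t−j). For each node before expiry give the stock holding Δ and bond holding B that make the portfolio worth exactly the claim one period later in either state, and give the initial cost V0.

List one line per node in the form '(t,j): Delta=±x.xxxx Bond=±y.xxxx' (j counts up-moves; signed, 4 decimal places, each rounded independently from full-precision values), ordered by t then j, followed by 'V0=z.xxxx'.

(0,0): Delta=-0.3826 Bond=81.0502
V0=12.5571

The replicating-portfolio and risk-neutral prices coincide; use p* = (1.2−0.69)/(1.42−0.69) = 0.6986 for the latter.
Payoff layer (t=1): V(1,0)=50.0000, V(1,1)=0.0000
Node (0,0) S=179.0000: V=(p*·0.0000+(1−p*)·50.0000)/1.2=12.5571; Δ=(0.0000−50.0000)/(254.1800−123.5100)=-0.3826; B=V−Δ·S=81.0502
The time-0 hedge costs 12.5571, which is the no-arbitrage price.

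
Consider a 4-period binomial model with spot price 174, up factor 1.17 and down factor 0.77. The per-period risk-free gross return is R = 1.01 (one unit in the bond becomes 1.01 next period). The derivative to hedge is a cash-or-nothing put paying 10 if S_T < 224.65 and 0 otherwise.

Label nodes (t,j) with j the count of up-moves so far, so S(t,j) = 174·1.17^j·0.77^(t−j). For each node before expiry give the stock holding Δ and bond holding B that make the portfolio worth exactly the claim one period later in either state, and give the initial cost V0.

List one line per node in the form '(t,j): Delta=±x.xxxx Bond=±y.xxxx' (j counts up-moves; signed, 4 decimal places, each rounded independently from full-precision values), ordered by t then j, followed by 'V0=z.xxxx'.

Since d<R<u, set p* = (R−d)/(u−d) = 0.6000; price each node as the discounted p*-expectation of its children.
At expiry t=4: V(4,0)=10.0000, V(4,1)=10.0000, V(4,2)=10.0000, V(4,3)=10.0000, V(4,4)=0.0000
Node (3,0) S=79.4367: V=(p*·10.0000+(1−p*)·10.0000)/1.01=9.9010; Δ=(10.0000−10.0000)/(92.9410−61.1663)=0.0000; B=V−Δ·S=9.9010
Node (3,1) S=120.7026: V=(p*·10.0000+(1−p*)·10.0000)/1.01=9.9010; Δ=(10.0000−10.0000)/(141.2220−92.9410)=0.0000; B=V−Δ·S=9.9010
Node (3,2) S=183.4052: V=(p*·10.0000+(1−p*)·10.0000)/1.01=9.9010; Δ=(10.0000−10.0000)/(214.5841−141.2220)=0.0000; B=V−Δ·S=9.9010
Node (3,3) S=278.6807: V=(p*·0.0000+(1−p*)·10.0000)/1.01=3.9604; Δ=(0.0000−10.0000)/(326.0564−214.5841)=-0.0897; B=V−Δ·S=28.9604
Node (2,0) S=103.1646: V=(p*·9.9010+(1−p*)·9.9010)/1.01=9.8030; Δ=(9.9010−9.9010)/(120.7026−79.4367)=0.0000; B=V−Δ·S=9.8030
Node (2,1) S=156.7566: V=(p*·9.9010+(1−p*)·9.9010)/1.01=9.8030; Δ=(9.9010−9.9010)/(183.4052−120.7026)=0.0000; B=V−Δ·S=9.8030
Node (2,2) S=238.1886: V=(p*·3.9604+(1−p*)·9.9010)/1.01=6.2739; Δ=(3.9604−9.9010)/(278.6807−183.4052)=-0.0624; B=V−Δ·S=21.1254
Node (1,0) S=133.9800: V=(p*·9.8030+(1−p*)·9.8030)/1.01=9.7059; Δ=(9.8030−9.8030)/(156.7566−103.1646)=0.0000; B=V−Δ·S=9.7059
Node (1,1) S=203.5800: V=(p*·6.2739+(1−p*)·9.8030)/1.01=7.6094; Δ=(6.2739−9.8030)/(238.1886−156.7566)=-0.0433; B=V−Δ·S=16.4321
Node (0,0) S=174.0000: V=(p*·7.6094+(1−p*)·9.7059)/1.01=8.3644; Δ=(7.6094−9.7059)/(203.5800−133.9800)=-0.0301; B=V−Δ·S=13.6056
The time-0 hedge costs 8.3644, which is the no-arbitrage price.

(0,0): Delta=-0.0301 Bond=13.6056
(1,0): Delta=0.0000 Bond=9.7059
(1,1): Delta=-0.0433 Bond=16.4321
(2,0): Delta=0.0000 Bond=9.8030
(2,1): Delta=0.0000 Bond=9.8030
(2,2): Delta=-0.0624 Bond=21.1254
(3,0): Delta=0.0000 Bond=9.9010
(3,1): Delta=0.0000 Bond=9.9010
(3,2): Delta=0.0000 Bond=9.9010
(3,3): Delta=-0.0897 Bond=28.9604
V0=8.3644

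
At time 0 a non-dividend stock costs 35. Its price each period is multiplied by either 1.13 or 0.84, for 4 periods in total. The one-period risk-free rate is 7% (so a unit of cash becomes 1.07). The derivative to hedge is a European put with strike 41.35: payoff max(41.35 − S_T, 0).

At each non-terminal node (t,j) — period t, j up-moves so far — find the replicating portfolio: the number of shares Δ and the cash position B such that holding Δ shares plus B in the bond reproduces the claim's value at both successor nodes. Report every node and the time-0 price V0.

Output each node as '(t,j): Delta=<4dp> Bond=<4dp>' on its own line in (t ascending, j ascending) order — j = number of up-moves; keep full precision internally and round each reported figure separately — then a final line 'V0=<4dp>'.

(0,0): Delta=-0.3788 Bond=14.8843
(1,0): Delta=-0.9310 Bond=32.1608
(1,1): Delta=-0.2717 Bond=11.6911
(2,0): Delta=-1.0000 Bond=36.1167
(2,1): Delta=-0.9176 Bond=33.9674
(2,2): Delta=-0.1464 Bond=6.9117
(3,0): Delta=-1.0000 Bond=38.6449
(3,1): Delta=-1.0000 Bond=38.6449
(3,2): Delta=-0.9016 Bond=35.7451
(3,3): Delta=0.0000 Bond=0.0000
V0=1.6271

Under the risk-neutral measure, an up-move has probability p* = (R−d)/(u−d) = 0.7931 and values discount at R = 1.07.
Terminal payoffs: V(4,0)=23.9245, V(4,1)=17.9086, V(4,2)=9.8157, V(4,3)=0.0000, V(4,4)=0.0000
(3,0): S=20.7446. Δ = (V_up−V_dn)/(S_up−S_dn) = (17.9086−23.9245)/(23.4414−17.4255) = -1.0000. V = [p*·17.9086 + (1−p*)·23.9245]/1.07 = 17.9002. B = V − Δ·S = 38.6449.
(3,1): S=27.9065. Δ = (V_up−V_dn)/(S_up−S_dn) = (9.8157−17.9086)/(31.5343−23.4414) = -1.0000. V = [p*·9.8157 + (1−p*)·17.9086]/1.07 = 10.7384. B = V − Δ·S = 38.6449.
(3,2): S=37.5409. Δ = (V_up−V_dn)/(S_up−S_dn) = (0.0000−9.8157)/(42.4212−31.5343) = -0.9016. V = [p*·0.0000 + (1−p*)·9.8157]/1.07 = 1.8980. B = V − Δ·S = 35.7451.
(3,3): S=50.5014. Δ = (V_up−V_dn)/(S_up−S_dn) = (0.0000−0.0000)/(57.0666−42.4212) = 0.0000. V = [p*·0.0000 + (1−p*)·0.0000]/1.07 = 0.0000. B = V − Δ·S = 0.0000.
(2,0): S=24.6960. Δ = (V_up−V_dn)/(S_up−S_dn) = (10.7384−17.9002)/(27.9065−20.7446) = -1.0000. V = [p*·10.7384 + (1−p*)·17.9002]/1.07 = 11.4207. B = V − Δ·S = 36.1167.
(2,1): S=33.2220. Δ = (V_up−V_dn)/(S_up−S_dn) = (1.8980−10.7384)/(37.5409−27.9065) = -0.9176. V = [p*·1.8980 + (1−p*)·10.7384]/1.07 = 3.4832. B = V − Δ·S = 33.9674.
(2,2): S=44.6915. Δ = (V_up−V_dn)/(S_up−S_dn) = (0.0000−1.8980)/(50.5014−37.5409) = -0.1464. V = [p*·0.0000 + (1−p*)·1.8980]/1.07 = 0.3670. B = V − Δ·S = 6.9117.
(1,0): S=29.4000. Δ = (V_up−V_dn)/(S_up−S_dn) = (3.4832−11.4207)/(33.2220−24.6960) = -0.9310. V = [p*·3.4832 + (1−p*)·11.4207]/1.07 = 4.7901. B = V − Δ·S = 32.1608.
(1,1): S=39.5500. Δ = (V_up−V_dn)/(S_up−S_dn) = (0.3670−3.4832)/(44.6915−33.2220) = -0.2717. V = [p*·0.3670 + (1−p*)·3.4832]/1.07 = 0.9455. B = V − Δ·S = 11.6911.
(0,0): S=35.0000. Δ = (V_up−V_dn)/(S_up−S_dn) = (0.9455−4.7901)/(39.5500−29.4000) = -0.3788. V = [p*·0.9455 + (1−p*)·4.7901]/1.07 = 1.6271. B = V − Δ·S = 14.8843.
Each (Δ,B) replicates both successor values, so the strategy is self-financing and V0 is arbitrage-free.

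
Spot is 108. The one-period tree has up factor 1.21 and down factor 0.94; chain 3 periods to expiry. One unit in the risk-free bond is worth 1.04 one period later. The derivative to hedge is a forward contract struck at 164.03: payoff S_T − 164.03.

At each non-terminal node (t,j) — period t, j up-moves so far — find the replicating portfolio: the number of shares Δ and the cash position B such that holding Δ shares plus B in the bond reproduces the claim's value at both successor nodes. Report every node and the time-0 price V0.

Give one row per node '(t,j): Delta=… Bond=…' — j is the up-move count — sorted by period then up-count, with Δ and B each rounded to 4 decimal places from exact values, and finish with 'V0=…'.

(0,0): Delta=1.0000 Bond=-145.8221
(1,0): Delta=1.0000 Bond=-151.6550
(1,1): Delta=1.0000 Bond=-151.6550
(2,0): Delta=1.0000 Bond=-157.7212
(2,1): Delta=1.0000 Bond=-157.7212
(2,2): Delta=1.0000 Bond=-157.7212
V0=-37.8221

Risk-neutral probability p* = (R−d)/(u−d) = (1.04−0.94)/(1.21−0.94) = 0.3704.
At expiry t=3: V(3,0)=-74.3269, V(3,1)=-48.5612, V(3,2)=-15.3946, V(3,3)=27.2986
Node (2,0) S=95.4288: V=(p*·-48.5612+(1−p*)·-74.3269)/1.04=-62.2924; Δ=(-48.5612−-74.3269)/(115.4688−89.7031)=1.0000; B=V−Δ·S=-157.7212
Node (2,1) S=122.8392: V=(p*·-15.3946+(1−p*)·-48.5612)/1.04=-34.8820; Δ=(-15.3946−-48.5612)/(148.6354−115.4688)=1.0000; B=V−Δ·S=-157.7212
Node (2,2) S=158.1228: V=(p*·27.2986+(1−p*)·-15.3946)/1.04=0.4016; Δ=(27.2986−-15.3946)/(191.3286−148.6354)=1.0000; B=V−Δ·S=-157.7212
Node (1,0) S=101.5200: V=(p*·-34.8820+(1−p*)·-62.2924)/1.04=-50.1350; Δ=(-34.8820−-62.2924)/(122.8392−95.4288)=1.0000; B=V−Δ·S=-151.6550
Node (1,1) S=130.6800: V=(p*·0.4016+(1−p*)·-34.8820)/1.04=-20.9750; Δ=(0.4016−-34.8820)/(158.1228−122.8392)=1.0000; B=V−Δ·S=-151.6550
Node (0,0) S=108.0000: V=(p*·-20.9750+(1−p*)·-50.1350)/1.04=-37.8221; Δ=(-20.9750−-50.1350)/(130.6800−101.5200)=1.0000; B=V−Δ·S=-145.8221
Each (Δ,B) replicates both successor values, so the strategy is self-financing and V0 is arbitrage-free.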